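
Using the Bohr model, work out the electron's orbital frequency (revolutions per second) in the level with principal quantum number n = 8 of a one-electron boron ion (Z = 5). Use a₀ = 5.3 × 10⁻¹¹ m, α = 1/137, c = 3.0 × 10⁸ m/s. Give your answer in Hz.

r = n²a₀/Z = 6.8 × 10⁻¹⁰ m, v = Zαc/n = 1.4 × 10⁶ m/s
f = v/(2πr) = 3.2 × 10¹⁴ Hz

3.2 × 10¹⁴ Hz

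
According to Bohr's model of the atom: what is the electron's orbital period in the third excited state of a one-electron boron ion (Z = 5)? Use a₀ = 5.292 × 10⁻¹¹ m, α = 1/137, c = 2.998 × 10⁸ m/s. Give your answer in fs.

r = n²a₀/Z = 4²·5.292 × 10⁻¹¹/5 = 1.693 × 10⁻¹⁰ m
v = Zαc/n = 5·0.007299·2.998 × 10⁸/4 = 2.735 × 10⁶ m/s
T = 2πr/v = 3.890 × 10⁻¹⁶ s = 0.3890 fs

0.3890 fs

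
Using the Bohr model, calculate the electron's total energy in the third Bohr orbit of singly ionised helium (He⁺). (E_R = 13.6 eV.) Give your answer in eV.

-6.04 eV

E_n = −E_R·Z²/n² = −13.6 × 2²/3² = -6.04 eV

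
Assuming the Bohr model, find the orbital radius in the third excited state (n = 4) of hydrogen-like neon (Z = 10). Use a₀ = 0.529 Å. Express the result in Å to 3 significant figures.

r_n = n²a₀/Z = 4² × 0.529 / 10
    = 16 × 0.529 / 10 = 0.846 Å

0.846 Å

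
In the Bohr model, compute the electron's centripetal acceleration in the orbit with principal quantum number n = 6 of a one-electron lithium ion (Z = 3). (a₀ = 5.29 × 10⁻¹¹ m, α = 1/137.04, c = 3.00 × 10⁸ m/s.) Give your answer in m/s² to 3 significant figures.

1.89 × 10²¹ m/s²

r = n²a₀/Z = 6.35 × 10⁻¹⁰ m, v = Zαc/n = 1.09 × 10⁶ m/s
a = v²/r = (1.09 × 10⁶)² / 6.35 × 10⁻¹⁰ = 1.89 × 10²¹ m/s²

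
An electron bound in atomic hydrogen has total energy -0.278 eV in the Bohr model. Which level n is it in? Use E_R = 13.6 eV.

E_n = −E_R Z²/n² ⇒ n² = E_R Z²/(−E_n) = 13.6 × 1² / 0.278 ≈ 48.92
n = 7

7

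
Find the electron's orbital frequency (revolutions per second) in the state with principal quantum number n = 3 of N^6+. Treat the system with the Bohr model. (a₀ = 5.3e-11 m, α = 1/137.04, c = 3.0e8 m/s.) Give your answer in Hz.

1.2e16 Hz

r = n²a₀/Z = 6.8e-11 m, v = Zαc/n = 5.1e6 m/s
f = v/(2πr) = 1.2e16 Hz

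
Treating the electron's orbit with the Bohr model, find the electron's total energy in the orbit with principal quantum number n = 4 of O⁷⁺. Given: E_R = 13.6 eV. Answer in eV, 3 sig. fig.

-54.4 eV

E_n = −E_R·Z²/n² = −13.6 × 8²/4² = -54.4 eV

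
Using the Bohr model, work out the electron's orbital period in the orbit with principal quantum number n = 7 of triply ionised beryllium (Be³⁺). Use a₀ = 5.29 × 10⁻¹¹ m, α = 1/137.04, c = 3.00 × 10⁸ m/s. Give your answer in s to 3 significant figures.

3.25 × 10⁻¹⁵ s

r = n²a₀/Z = 7²·5.29 × 10⁻¹¹/4 = 6.48 × 10⁻¹⁰ m
v = Zαc/n = 4·0.00730·3.00 × 10⁸/7 = 1.25 × 10⁶ m/s
T = 2πr/v = 3.25 × 10⁻¹⁵ s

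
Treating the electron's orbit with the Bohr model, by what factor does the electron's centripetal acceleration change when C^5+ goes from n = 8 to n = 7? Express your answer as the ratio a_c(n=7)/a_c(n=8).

a_c ∝ Z^3 · n^-4; with Z fixed, a_c ∝ n^-4.
a_c(n=7)/a_c(n=8) = (7/8)^-4 = 4096/2401

4096/2401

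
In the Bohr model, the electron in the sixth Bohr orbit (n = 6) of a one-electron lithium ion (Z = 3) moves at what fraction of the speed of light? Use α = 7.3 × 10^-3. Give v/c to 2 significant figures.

v_n = Zαc/n, so v/c = Zα/n = 3 × 0.0073 / 6 = 0.0037

0.0037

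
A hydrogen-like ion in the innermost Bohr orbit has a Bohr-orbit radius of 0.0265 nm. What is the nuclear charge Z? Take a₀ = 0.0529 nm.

2

r_n = n²a₀/Z ⇒ Z = n²a₀/r = 1² × 0.0529 / 0.0265 ≈ 2.00
Z = 2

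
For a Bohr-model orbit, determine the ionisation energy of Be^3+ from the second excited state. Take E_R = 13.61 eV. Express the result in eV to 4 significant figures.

24.20 eV

E_n = −E_R·Z²/n² = −13.61 × 4²/3² eV = -24.20 eV
Ionisation energy = −E_n = 24.20 eV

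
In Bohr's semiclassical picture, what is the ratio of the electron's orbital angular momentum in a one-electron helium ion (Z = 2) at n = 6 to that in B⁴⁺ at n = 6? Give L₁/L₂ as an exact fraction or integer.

L = nℏ is independent of Z.
L₁/L₂ = n₁/n₂ = 6/6 = 1

1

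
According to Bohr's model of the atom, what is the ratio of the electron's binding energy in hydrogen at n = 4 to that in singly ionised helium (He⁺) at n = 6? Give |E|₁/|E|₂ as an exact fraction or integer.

|E| ∝ Z^2 · n^-2
|E|₁/|E|₂ = (1/2)^2 · (4/6)^-2 = 9/16

9/16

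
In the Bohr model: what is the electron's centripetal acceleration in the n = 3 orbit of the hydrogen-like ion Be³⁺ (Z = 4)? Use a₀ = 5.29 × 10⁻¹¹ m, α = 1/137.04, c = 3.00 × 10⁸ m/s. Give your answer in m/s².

7.16 × 10²² m/s²

r = n²a₀/Z = 1.19 × 10⁻¹⁰ m, v = Zαc/n = 2.92 × 10⁶ m/s
a = v²/r = (2.92 × 10⁶)² / 1.19 × 10⁻¹⁰ = 7.16 × 10²² m/s²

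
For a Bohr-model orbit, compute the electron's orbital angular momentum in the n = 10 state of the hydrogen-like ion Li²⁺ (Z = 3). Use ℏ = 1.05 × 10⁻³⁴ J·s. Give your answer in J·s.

L_n = nℏ = 10 × 1.05 × 10⁻³⁴ = 1.05 × 10⁻³³ J·s

1.05 × 10⁻³³ J·s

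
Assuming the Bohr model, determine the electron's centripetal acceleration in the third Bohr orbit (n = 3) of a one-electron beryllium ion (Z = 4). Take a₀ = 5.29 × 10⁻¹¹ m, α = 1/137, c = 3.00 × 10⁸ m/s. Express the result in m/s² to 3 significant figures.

7.16 × 10²² m/s²

r = n²a₀/Z = 1.19 × 10⁻¹⁰ m, v = Zαc/n = 2.92 × 10⁶ m/s
a = v²/r = (2.92 × 10⁶)² / 1.19 × 10⁻¹⁰ = 7.16 × 10²² m/s²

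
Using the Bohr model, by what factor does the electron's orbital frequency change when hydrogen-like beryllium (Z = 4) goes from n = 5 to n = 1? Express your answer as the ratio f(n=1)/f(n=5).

125

f ∝ Z^2 · n^-3; with Z fixed, f ∝ n^-3.
f(n=1)/f(n=5) = (1/5)^-3 = 125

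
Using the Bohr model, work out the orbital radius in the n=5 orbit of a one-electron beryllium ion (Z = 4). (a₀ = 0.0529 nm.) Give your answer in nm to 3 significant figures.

0.331 nm

r_n = n²a₀/Z = 5² × 0.0529 / 4
    = 25 × 0.0529 / 4 = 0.331 nm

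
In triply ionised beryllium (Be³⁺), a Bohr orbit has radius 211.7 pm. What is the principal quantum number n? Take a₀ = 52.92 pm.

r_n = n²a₀/Z ⇒ n² = rZ/a₀ = 211.7 × 4 / 52.92 ≈ 16.00
n = 4

4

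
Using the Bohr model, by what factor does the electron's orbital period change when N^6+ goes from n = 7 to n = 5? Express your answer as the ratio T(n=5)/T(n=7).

125/343

T ∝ Z^-2 · n^3; with Z fixed, T ∝ n^3.
T(n=5)/T(n=7) = (5/7)^3 = 125/343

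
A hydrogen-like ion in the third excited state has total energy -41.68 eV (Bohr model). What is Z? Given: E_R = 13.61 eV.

7

E_n = −E_R Z²/n² ⇒ Z² = −E_n n²/E_R = 41.68 × 4² / 13.61 ≈ 49.00
Z = 7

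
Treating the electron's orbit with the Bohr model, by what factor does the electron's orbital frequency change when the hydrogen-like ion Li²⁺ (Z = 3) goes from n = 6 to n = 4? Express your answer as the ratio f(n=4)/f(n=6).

f ∝ Z^2 · n^-3; with Z fixed, f ∝ n^-3.
f(n=4)/f(n=6) = (4/6)^-3 = 27/8

27/8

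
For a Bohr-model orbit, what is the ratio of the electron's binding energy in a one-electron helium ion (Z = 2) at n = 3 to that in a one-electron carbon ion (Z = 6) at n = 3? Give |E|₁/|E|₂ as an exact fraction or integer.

|E| ∝ Z^2 · n^-2
|E|₁/|E|₂ = (2/6)^2 · (3/3)^-2 = 1/9

1/9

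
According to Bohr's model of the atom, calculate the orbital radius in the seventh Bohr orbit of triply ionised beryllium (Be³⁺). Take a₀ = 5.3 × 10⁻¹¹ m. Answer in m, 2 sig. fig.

6.5 × 10⁻¹⁰ m

r_n = n²a₀/Z = 7² × 5.3 × 10⁻¹¹ / 4
    = 49 × 5.3 × 10⁻¹¹ / 4 = 6.5 × 10⁻¹⁰ m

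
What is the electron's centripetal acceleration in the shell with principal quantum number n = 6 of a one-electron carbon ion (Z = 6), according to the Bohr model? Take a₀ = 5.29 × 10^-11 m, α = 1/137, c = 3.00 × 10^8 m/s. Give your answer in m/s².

1.51 × 10^22 m/s²

r = n²a₀/Z = 3.17 × 10^-10 m, v = Zαc/n = 2.19 × 10^6 m/s
a = v²/r = (2.19 × 10^6)² / 3.17 × 10^-10 = 1.51 × 10^22 m/s²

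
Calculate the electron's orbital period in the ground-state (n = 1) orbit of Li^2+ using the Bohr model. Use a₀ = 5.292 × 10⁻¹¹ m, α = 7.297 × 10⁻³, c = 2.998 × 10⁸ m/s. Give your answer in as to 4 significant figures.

16.89 as

r = n²a₀/Z = 1²·5.292 × 10⁻¹¹/3 = 1.764 × 10⁻¹¹ m
v = Zαc/n = 3·0.007297·2.998 × 10⁸/1 = 6.563 × 10⁶ m/s
T = 2πr/v = 1.689 × 10⁻¹⁷ s = 16.89 as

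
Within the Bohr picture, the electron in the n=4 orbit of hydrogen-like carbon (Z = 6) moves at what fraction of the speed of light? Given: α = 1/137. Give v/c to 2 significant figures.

0.011

v_n = Zαc/n, so v/c = Zα/n = 6 × 0.0073 / 4 = 0.011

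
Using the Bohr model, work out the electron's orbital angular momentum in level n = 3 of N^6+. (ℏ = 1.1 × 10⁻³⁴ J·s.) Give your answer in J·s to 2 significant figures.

3.3 × 10⁻³⁴ J·s

L_n = nℏ = 3 × 1.1 × 10⁻³⁴ = 3.3 × 10⁻³⁴ J·s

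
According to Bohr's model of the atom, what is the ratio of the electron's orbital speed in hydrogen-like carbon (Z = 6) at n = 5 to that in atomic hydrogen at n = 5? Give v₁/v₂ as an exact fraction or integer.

v ∝ Z^1 · n^-1
v₁/v₂ = (6/1)^1 · (5/5)^-1 = 6

6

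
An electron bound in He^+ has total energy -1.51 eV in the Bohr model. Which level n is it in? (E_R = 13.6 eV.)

6

E_n = −E_R Z²/n² ⇒ n² = E_R Z²/(−E_n) = 13.6 × 2² / 1.51 ≈ 36.03
n = 6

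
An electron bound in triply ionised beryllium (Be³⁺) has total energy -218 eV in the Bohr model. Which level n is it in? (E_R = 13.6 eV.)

E_n = −E_R Z²/n² ⇒ n² = E_R Z²/(−E_n) = 13.6 × 4² / 218 ≈ 1.00
n = 1

1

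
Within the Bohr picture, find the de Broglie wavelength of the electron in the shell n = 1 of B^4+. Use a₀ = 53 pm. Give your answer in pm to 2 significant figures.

The Bohr quantisation condition is nλ = 2πr_n.
r_n = n²a₀/Z = 11 pm
λ = 2πr_n/n = 2π·11/1 = 67 pm

67 pm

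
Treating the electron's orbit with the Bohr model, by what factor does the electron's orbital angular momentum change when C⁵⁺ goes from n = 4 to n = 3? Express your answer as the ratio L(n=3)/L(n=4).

L = nℏ depends only on n, so L ∝ n.
L(n=3)/L(n=4) = (3/4)^1 = 3/4

3/4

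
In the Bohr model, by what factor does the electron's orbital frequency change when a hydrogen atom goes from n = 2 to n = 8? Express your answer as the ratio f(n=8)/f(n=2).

f ∝ Z^2 · n^-3; with Z fixed, f ∝ n^-3.
f(n=8)/f(n=2) = (8/2)^-3 = 1/64

1/64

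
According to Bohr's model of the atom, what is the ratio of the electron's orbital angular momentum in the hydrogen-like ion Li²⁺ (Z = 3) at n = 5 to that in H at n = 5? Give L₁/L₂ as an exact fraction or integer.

1

L = nℏ is independent of Z.
L₁/L₂ = n₁/n₂ = 5/5 = 1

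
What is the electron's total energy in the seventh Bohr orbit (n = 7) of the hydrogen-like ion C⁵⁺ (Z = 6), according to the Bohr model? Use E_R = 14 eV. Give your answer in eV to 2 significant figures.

-10 eV

E_n = −E_R·Z²/n² = −14 × 6²/7² = -10 eV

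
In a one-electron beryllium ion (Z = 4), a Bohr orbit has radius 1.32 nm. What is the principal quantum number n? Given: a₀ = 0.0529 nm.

10

r_n = n²a₀/Z ⇒ n² = rZ/a₀ = 1.32 × 4 / 0.0529 ≈ 99.81
n = 10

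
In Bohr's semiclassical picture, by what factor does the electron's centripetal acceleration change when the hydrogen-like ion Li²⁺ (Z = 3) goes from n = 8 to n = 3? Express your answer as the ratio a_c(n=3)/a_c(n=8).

4096/81

a_c ∝ Z^3 · n^-4; with Z fixed, a_c ∝ n^-4.
a_c(n=3)/a_c(n=8) = (3/8)^-4 = 4096/81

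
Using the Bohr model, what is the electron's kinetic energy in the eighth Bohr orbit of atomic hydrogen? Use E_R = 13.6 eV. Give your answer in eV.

For a Coulomb orbit the virial theorem gives K = −E_n.
E_n = −E_R·Z²/n², so K = E_R·Z²/n² = 13.6 × 1²/8² = 0.212 eV

0.212 eV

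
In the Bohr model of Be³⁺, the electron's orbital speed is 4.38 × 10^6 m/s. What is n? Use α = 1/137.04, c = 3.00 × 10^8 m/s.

v_n = Zαc/n ⇒ n = Zαc/v = 4 × 0.00730 × 3.00 × 10^8 / 4.38 × 10^6 ≈ 2.00
n = 2

2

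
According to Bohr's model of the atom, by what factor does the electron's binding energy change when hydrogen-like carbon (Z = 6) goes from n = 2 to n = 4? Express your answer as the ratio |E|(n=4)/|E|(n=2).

|E| ∝ Z^2 · n^-2; with Z fixed, |E| ∝ n^-2.
|E|(n=4)/|E|(n=2) = (4/2)^-2 = 1/4

1/4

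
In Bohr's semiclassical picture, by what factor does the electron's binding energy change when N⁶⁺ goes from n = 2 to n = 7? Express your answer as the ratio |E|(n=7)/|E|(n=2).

|E| ∝ Z^2 · n^-2; with Z fixed, |E| ∝ n^-2.
|E|(n=7)/|E|(n=2) = (7/2)^-2 = 4/49

4/49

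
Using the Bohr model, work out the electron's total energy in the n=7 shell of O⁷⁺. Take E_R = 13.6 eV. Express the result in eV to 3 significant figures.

-17.8 eV

E_n = −E_R·Z²/n² = −13.6 × 8²/7² = -17.8 eV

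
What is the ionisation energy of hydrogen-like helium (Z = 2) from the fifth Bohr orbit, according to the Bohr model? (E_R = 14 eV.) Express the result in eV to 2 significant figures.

E_n = −E_R·Z²/n² = −14 × 2²/5² eV = -2.2 eV
Ionisation energy = −E_n = 2.2 eV

2.2 eV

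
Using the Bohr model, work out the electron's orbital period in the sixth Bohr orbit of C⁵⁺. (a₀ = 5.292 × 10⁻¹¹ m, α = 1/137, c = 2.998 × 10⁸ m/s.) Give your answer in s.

r = n²a₀/Z = 6²·5.292 × 10⁻¹¹/6 = 3.175 × 10⁻¹⁰ m
v = Zαc/n = 6·0.007299·2.998 × 10⁸/6 = 2.188 × 10⁶ m/s
T = 2πr/v = 9.117 × 10⁻¹⁶ s

9.117 × 10⁻¹⁶ s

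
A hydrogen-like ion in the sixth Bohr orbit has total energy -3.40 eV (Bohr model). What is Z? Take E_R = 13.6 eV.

3

E_n = −E_R Z²/n² ⇒ Z² = −E_n n²/E_R = 3.40 × 6² / 13.6 ≈ 9.00
Z = 3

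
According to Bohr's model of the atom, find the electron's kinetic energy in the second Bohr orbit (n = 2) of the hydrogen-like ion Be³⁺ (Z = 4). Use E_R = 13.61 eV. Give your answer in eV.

For a Coulomb orbit the virial theorem gives K = −E_n.
E_n = −E_R·Z²/n², so K = E_R·Z²/n² = 13.61 × 4²/2² = 54.44 eV

54.44 eV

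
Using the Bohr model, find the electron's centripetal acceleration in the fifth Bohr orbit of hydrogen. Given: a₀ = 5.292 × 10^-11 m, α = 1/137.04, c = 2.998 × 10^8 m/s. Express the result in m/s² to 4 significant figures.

1.447 × 10^20 m/s²

r = n²a₀/Z = 1.323 × 10^-9 m, v = Zαc/n = 4.375 × 10^5 m/s
a = v²/r = (4.375 × 10^5)² / 1.323 × 10^-9 = 1.447 × 10^20 m/s²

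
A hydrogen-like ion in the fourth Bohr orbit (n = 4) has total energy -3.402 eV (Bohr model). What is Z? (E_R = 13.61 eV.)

E_n = −E_R Z²/n² ⇒ Z² = −E_n n²/E_R = 3.402 × 4² / 13.61 ≈ 4.00
Z = 2

2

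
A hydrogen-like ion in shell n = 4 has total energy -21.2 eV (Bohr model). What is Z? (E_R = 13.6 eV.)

E_n = −E_R Z²/n² ⇒ Z² = −E_n n²/E_R = 21.2 × 4² / 13.6 ≈ 24.94
Z = 5

5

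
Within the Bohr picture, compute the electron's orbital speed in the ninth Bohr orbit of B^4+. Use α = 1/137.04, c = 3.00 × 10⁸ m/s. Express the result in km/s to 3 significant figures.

1220 km/s

v_n = Zαc/n = 5 × 0.00730 × 3.00 × 10⁸ / 9
    = 1220 km/s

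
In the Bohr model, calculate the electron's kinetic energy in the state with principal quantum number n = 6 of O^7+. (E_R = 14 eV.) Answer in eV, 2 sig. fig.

For a Coulomb orbit the virial theorem gives K = −E_n.
E_n = −E_R·Z²/n², so K = E_R·Z²/n² = 14 × 8²/6² = 25 eV

25 eV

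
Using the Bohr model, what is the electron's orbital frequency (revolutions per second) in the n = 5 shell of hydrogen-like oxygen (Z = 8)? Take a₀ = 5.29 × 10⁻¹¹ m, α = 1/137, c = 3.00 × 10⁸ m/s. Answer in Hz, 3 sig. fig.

3.37 × 10¹⁵ Hz

r = n²a₀/Z = 1.65 × 10⁻¹⁰ m, v = Zαc/n = 3.50 × 10⁶ m/s
f = v/(2πr) = 3.37 × 10¹⁵ Hz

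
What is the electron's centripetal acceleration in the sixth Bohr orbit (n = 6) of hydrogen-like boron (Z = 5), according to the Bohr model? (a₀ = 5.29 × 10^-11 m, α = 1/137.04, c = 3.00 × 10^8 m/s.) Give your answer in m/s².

r = n²a₀/Z = 3.81 × 10^-10 m, v = Zαc/n = 1.82 × 10^6 m/s
a = v²/r = (1.82 × 10^6)² / 3.81 × 10^-10 = 8.74 × 10^21 m/s²

8.74 × 10^21 m/s²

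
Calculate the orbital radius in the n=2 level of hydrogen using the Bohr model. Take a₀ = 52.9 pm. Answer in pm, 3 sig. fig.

212 pm

r_n = n²a₀/Z = 2² × 52.9 / 1
    = 4 × 52.9 / 1 = 212 pm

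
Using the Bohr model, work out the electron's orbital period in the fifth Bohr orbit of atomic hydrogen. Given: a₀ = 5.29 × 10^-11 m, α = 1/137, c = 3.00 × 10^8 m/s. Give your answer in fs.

r = n²a₀/Z = 5²·5.29 × 10^-11/1 = 1.32 × 10^-9 m
v = Zαc/n = 1·0.00730·3.00 × 10^8/5 = 4.38 × 10^5 m/s
T = 2πr/v = 1.90 × 10^-14 s = 19.0 fs

19.0 fs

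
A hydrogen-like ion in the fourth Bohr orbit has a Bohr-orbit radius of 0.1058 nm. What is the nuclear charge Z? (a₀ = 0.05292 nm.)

8

r_n = n²a₀/Z ⇒ Z = n²a₀/r = 4² × 0.05292 / 0.1058 ≈ 8.00
Z = 8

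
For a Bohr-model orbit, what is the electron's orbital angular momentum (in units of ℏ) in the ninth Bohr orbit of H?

L_n = nℏ, so L/ℏ = n = 9.

9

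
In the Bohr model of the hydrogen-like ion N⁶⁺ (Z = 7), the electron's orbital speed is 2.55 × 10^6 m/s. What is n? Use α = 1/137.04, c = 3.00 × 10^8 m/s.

6

v_n = Zαc/n ⇒ n = Zαc/v = 7 × 0.00730 × 3.00 × 10^8 / 2.55 × 10^6 ≈ 6.01
n = 6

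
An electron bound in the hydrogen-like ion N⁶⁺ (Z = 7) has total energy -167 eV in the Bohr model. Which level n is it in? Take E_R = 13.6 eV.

2

E_n = −E_R Z²/n² ⇒ n² = E_R Z²/(−E_n) = 13.6 × 7² / 167 ≈ 3.99
n = 2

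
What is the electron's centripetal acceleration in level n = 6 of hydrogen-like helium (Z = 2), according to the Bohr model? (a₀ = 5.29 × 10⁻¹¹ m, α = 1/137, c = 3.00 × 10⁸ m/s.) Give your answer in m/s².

5.60 × 10²⁰ m/s²

r = n²a₀/Z = 9.52 × 10⁻¹⁰ m, v = Zαc/n = 7.30 × 10⁵ m/s
a = v²/r = (7.30 × 10⁵)² / 9.52 × 10⁻¹⁰ = 5.60 × 10²⁰ m/s²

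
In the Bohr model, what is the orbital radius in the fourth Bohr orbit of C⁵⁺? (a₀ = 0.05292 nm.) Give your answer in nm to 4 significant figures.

r_n = n²a₀/Z = 4² × 0.05292 / 6
    = 16 × 0.05292 / 6 = 0.1411 nm

0.1411 nm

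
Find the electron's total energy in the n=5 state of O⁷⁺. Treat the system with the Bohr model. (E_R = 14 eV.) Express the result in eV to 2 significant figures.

-36 eV

E_n = −E_R·Z²/n² = −14 × 8²/5² = -36 eV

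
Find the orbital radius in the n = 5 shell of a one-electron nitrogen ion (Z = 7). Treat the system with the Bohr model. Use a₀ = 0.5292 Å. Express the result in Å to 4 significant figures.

r_n = n²a₀/Z = 5² × 0.5292 / 7
    = 25 × 0.5292 / 7 = 1.890 Å

1.890 Å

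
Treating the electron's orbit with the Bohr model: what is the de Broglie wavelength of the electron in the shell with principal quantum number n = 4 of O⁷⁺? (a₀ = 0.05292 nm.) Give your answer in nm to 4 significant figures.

The Bohr quantisation condition is nλ = 2πr_n.
r_n = n²a₀/Z = 0.1058 nm
λ = 2πr_n/n = 2π·0.1058/4 = 0.1663 nm

0.1663 nm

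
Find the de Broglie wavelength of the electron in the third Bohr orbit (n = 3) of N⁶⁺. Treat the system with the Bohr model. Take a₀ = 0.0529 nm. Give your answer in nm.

The Bohr quantisation condition is nλ = 2πr_n.
r_n = n²a₀/Z = 0.0680 nm
λ = 2πr_n/n = 2π·0.0680/3 = 0.142 nm

0.142 nm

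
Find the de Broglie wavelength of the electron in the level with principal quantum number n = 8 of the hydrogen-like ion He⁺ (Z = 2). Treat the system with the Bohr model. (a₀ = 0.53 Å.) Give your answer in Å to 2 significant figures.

The Bohr quantisation condition is nλ = 2πr_n.
r_n = n²a₀/Z = 17 Å
λ = 2πr_n/n = 2π·17/8 = 13 Å

13 Å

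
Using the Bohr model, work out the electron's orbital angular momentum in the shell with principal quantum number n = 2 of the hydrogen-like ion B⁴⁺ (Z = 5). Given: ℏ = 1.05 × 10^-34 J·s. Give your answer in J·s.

2.10 × 10^-34 J·s

L_n = nℏ = 2 × 1.05 × 10^-34 = 2.10 × 10^-34 J·s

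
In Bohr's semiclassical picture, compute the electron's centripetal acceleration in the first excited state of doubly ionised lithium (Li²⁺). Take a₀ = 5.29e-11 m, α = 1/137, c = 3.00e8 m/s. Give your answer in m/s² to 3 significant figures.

r = n²a₀/Z = 7.05e-11 m, v = Zαc/n = 3.28e6 m/s
a = v²/r = (3.28e6)² / 7.05e-11 = 1.53e23 m/s²

1.53e23 m/s²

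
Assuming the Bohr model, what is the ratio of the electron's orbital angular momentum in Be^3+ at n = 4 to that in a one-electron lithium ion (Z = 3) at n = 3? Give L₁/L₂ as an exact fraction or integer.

L = nℏ is independent of Z.
L₁/L₂ = n₁/n₂ = 4/3 = 4/3

4/3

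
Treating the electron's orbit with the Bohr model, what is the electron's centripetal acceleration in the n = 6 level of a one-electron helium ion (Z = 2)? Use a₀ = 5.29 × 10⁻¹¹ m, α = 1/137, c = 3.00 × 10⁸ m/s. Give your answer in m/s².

5.60 × 10²⁰ m/s²

r = n²a₀/Z = 9.52 × 10⁻¹⁰ m, v = Zαc/n = 7.30 × 10⁵ m/s
a = v²/r = (7.30 × 10⁵)² / 9.52 × 10⁻¹⁰ = 5.60 × 10²⁰ m/s²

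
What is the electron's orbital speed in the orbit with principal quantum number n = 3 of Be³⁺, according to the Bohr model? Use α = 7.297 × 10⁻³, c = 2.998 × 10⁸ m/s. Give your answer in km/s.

2917 km/s

v_n = Zαc/n = 4 × 0.007297 × 2.998 × 10⁸ / 3
    = 2917 km/s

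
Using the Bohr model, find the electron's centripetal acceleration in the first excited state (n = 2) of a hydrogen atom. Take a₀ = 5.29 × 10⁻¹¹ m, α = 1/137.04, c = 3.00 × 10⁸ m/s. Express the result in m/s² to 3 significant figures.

r = n²a₀/Z = 2.12 × 10⁻¹⁰ m, v = Zαc/n = 1.09 × 10⁶ m/s
a = v²/r = (1.09 × 10⁶)² / 2.12 × 10⁻¹⁰ = 5.66 × 10²¹ m/s²

5.66 × 10²¹ m/s²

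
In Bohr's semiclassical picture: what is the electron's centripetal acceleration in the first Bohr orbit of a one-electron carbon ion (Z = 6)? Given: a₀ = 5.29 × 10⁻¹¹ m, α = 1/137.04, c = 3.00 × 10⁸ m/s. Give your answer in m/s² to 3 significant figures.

1.96 × 10²⁵ m/s²

r = n²a₀/Z = 8.82 × 10⁻¹² m, v = Zαc/n = 1.31 × 10⁷ m/s
a = v²/r = (1.31 × 10⁷)² / 8.82 × 10⁻¹² = 1.96 × 10²⁵ m/s²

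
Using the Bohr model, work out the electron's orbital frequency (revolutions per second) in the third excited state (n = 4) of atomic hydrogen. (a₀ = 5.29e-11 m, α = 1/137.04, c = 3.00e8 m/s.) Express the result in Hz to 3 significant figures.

1.03e14 Hz

r = n²a₀/Z = 8.46e-10 m, v = Zαc/n = 5.47e5 m/s
f = v/(2πr) = 1.03e14 Hz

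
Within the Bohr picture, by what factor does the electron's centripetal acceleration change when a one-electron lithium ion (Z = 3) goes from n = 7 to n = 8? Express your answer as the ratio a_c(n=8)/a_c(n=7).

2401/4096

a_c ∝ Z^3 · n^-4; with Z fixed, a_c ∝ n^-4.
a_c(n=8)/a_c(n=7) = (8/7)^-4 = 2401/4096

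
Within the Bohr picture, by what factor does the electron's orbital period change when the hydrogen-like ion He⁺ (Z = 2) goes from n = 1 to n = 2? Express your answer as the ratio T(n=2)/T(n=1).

T ∝ Z^-2 · n^3; with Z fixed, T ∝ n^3.
T(n=2)/T(n=1) = (2/1)^3 = 8

8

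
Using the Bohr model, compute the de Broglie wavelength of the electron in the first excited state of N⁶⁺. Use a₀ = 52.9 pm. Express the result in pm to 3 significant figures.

95.0 pm

The Bohr quantisation condition is nλ = 2πr_n.
r_n = n²a₀/Z = 30.2 pm
λ = 2πr_n/n = 2π·30.2/2 = 95.0 pm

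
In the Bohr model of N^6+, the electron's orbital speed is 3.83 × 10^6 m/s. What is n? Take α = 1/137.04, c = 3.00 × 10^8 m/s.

v_n = Zαc/n ⇒ n = Zαc/v = 7 × 0.00730 × 3.00 × 10^8 / 3.83 × 10^6 ≈ 4.00
n = 4

4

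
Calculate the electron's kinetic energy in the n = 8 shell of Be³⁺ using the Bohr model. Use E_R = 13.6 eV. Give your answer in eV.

3.40 eV

For a Coulomb orbit the virial theorem gives K = −E_n.
E_n = −E_R·Z²/n², so K = E_R·Z²/n² = 13.6 × 4²/8² = 3.40 eV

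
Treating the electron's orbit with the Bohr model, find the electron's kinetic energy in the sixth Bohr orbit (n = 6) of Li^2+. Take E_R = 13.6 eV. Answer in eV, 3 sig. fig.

3.40 eV

For a Coulomb orbit the virial theorem gives K = −E_n.
E_n = −E_R·Z²/n², so K = E_R·Z²/n² = 13.6 × 3²/6² = 3.40 eV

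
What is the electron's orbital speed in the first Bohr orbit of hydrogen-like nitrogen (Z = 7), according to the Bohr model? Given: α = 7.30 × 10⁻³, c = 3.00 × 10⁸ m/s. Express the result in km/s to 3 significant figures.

v_n = Zαc/n = 7 × 0.00730 × 3.00 × 10⁸ / 1
    = 1.53 × 10⁴ km/s

1.53 × 10⁴ km/s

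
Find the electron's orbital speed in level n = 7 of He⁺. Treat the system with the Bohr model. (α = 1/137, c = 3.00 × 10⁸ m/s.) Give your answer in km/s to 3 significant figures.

v_n = Zαc/n = 2 × 0.00730 × 3.00 × 10⁸ / 7
    = 626 km/s

626 km/s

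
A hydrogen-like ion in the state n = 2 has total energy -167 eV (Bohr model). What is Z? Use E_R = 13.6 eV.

7

E_n = −E_R Z²/n² ⇒ Z² = −E_n n²/E_R = 167 × 2² / 13.6 ≈ 49.12
Z = 7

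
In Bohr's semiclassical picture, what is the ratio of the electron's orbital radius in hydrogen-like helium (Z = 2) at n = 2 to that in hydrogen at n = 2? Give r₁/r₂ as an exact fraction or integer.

1/2

r ∝ Z^-1 · n^2
r₁/r₂ = (2/1)^-1 · (2/2)^2 = 1/2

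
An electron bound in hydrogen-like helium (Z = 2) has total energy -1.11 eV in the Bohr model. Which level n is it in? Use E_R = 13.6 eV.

7

E_n = −E_R Z²/n² ⇒ n² = E_R Z²/(−E_n) = 13.6 × 2² / 1.11 ≈ 49.01
n = 7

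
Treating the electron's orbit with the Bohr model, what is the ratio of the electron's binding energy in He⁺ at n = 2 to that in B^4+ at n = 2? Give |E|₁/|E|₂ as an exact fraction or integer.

|E| ∝ Z^2 · n^-2
|E|₁/|E|₂ = (2/5)^2 · (2/2)^-2 = 4/25

4/25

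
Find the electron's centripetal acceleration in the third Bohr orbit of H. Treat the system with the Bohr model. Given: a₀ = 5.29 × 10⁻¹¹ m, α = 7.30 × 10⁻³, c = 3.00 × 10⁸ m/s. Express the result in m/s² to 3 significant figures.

r = n²a₀/Z = 4.76 × 10⁻¹⁰ m, v = Zαc/n = 7.30 × 10⁵ m/s
a = v²/r = (7.30 × 10⁵)² / 4.76 × 10⁻¹⁰ = 1.12 × 10²¹ m/s²

1.12 × 10²¹ m/s²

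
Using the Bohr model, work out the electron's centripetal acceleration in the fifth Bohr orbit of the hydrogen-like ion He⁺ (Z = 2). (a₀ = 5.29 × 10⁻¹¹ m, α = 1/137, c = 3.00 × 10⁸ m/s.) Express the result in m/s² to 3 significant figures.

r = n²a₀/Z = 6.61 × 10⁻¹⁰ m, v = Zαc/n = 8.76 × 10⁵ m/s
a = v²/r = (8.76 × 10⁵)² / 6.61 × 10⁻¹⁰ = 1.16 × 10²¹ m/s²

1.16 × 10²¹ m/s²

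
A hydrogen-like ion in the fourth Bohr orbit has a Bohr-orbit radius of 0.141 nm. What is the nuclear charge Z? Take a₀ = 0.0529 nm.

6

r_n = n²a₀/Z ⇒ Z = n²a₀/r = 4² × 0.0529 / 0.141 ≈ 6.00
Z = 6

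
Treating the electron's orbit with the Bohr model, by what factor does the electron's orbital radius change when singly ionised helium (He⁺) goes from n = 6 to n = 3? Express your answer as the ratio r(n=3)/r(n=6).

1/4

r ∝ Z^-1 · n^2; with Z fixed, r ∝ n^2.
r(n=3)/r(n=6) = (3/6)^2 = 1/4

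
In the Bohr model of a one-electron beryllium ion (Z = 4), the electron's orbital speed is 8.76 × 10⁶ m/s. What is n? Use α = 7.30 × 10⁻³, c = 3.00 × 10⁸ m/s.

1

v_n = Zαc/n ⇒ n = Zαc/v = 4 × 0.00730 × 3.00 × 10⁸ / 8.76 × 10⁶ ≈ 1.00
n = 1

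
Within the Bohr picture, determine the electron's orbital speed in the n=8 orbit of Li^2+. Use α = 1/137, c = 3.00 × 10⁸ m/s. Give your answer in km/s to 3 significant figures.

v_n = Zαc/n = 3 × 0.00730 × 3.00 × 10⁸ / 8
    = 821 km/s

821 km/s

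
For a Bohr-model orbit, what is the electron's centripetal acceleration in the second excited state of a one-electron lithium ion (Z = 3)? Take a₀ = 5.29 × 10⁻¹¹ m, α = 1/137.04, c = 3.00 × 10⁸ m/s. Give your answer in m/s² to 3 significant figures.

r = n²a₀/Z = 1.59 × 10⁻¹⁰ m, v = Zαc/n = 2.19 × 10⁶ m/s
a = v²/r = (2.19 × 10⁶)² / 1.59 × 10⁻¹⁰ = 3.02 × 10²² m/s²

3.02 × 10²² m/s²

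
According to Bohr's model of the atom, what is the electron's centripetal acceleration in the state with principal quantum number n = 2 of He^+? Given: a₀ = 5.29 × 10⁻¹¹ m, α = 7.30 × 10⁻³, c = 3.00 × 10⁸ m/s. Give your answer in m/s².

4.53 × 10²² m/s²

r = n²a₀/Z = 1.06 × 10⁻¹⁰ m, v = Zαc/n = 2.19 × 10⁶ m/s
a = v²/r = (2.19 × 10⁶)² / 1.06 × 10⁻¹⁰ = 4.53 × 10²² m/s²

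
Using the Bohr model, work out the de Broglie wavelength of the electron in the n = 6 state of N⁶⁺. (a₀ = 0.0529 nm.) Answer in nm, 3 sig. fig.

The Bohr quantisation condition is nλ = 2πr_n.
r_n = n²a₀/Z = 0.272 nm
λ = 2πr_n/n = 2π·0.272/6 = 0.285 nm

0.285 nm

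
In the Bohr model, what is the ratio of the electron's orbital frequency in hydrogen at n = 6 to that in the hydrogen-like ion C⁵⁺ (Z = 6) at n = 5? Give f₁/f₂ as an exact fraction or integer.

f ∝ Z^2 · n^-3
f₁/f₂ = (1/6)^2 · (6/5)^-3 = 125/7776

125/7776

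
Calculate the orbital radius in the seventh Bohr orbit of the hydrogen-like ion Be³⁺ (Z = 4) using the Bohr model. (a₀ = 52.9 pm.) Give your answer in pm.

648 pm

r_n = n²a₀/Z = 7² × 52.9 / 4
    = 49 × 52.9 / 4 = 648 pm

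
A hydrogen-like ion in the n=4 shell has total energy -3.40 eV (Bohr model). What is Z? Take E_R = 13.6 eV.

2

E_n = −E_R Z²/n² ⇒ Z² = −E_n n²/E_R = 3.40 × 4² / 13.6 ≈ 4.00
Z = 2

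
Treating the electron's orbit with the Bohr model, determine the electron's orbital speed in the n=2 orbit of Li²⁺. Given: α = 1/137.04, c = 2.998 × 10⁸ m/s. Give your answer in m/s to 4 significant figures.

3.282 × 10⁶ m/s

v_n = Zαc/n = 3 × 0.007297 × 2.998 × 10⁸ / 2
    = 3.282 × 10⁶ m/s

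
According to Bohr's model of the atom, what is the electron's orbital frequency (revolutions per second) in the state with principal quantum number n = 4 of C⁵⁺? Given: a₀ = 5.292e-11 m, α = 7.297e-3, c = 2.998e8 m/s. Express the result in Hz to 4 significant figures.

3.701e15 Hz

r = n²a₀/Z = 1.411e-10 m, v = Zαc/n = 3.281e6 m/s
f = v/(2πr) = 3.701e15 Hz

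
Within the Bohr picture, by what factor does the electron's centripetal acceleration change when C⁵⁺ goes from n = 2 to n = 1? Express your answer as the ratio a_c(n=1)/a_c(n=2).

a_c ∝ Z^3 · n^-4; with Z fixed, a_c ∝ n^-4.
a_c(n=1)/a_c(n=2) = (1/2)^-4 = 16

16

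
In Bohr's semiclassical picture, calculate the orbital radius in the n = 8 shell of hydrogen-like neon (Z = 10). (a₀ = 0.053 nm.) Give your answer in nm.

0.34 nm

r_n = n²a₀/Z = 8² × 0.053 / 10
    = 64 × 0.053 / 10 = 0.34 nm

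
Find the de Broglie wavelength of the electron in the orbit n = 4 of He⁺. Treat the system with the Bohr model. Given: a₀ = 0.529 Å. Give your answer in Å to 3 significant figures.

6.65 Å

The Bohr quantisation condition is nλ = 2πr_n.
r_n = n²a₀/Z = 4.23 Å
λ = 2πr_n/n = 2π·4.23/4 = 6.65 Å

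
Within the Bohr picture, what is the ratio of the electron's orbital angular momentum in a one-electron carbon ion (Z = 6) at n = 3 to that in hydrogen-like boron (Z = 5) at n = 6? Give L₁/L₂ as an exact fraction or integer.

1/2

L = nℏ is independent of Z.
L₁/L₂ = n₁/n₂ = 3/6 = 1/2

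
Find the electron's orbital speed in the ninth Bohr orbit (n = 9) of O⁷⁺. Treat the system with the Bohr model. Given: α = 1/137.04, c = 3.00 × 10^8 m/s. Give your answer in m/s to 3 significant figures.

v_n = Zαc/n = 8 × 0.00730 × 3.00 × 10^8 / 9
    = 1.95 × 10^6 m/s

1.95 × 10^6 m/s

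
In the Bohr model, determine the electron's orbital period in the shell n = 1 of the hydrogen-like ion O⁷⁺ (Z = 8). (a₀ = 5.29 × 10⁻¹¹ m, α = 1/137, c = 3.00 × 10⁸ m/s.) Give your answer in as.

2.37 as

r = n²a₀/Z = 1²·5.29 × 10⁻¹¹/8 = 6.61 × 10⁻¹² m
v = Zαc/n = 8·0.00730·3.00 × 10⁸/1 = 1.75 × 10⁷ m/s
T = 2πr/v = 2.37 × 10⁻¹⁸ s = 2.37 as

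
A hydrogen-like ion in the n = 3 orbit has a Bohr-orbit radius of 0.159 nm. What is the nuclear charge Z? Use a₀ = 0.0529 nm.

3

r_n = n²a₀/Z ⇒ Z = n²a₀/r = 3² × 0.0529 / 0.159 ≈ 2.99
Z = 3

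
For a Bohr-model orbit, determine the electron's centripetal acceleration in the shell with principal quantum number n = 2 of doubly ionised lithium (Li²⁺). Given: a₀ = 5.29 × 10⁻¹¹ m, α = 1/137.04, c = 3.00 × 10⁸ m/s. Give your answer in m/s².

1.53 × 10²³ m/s²

r = n²a₀/Z = 7.05 × 10⁻¹¹ m, v = Zαc/n = 3.28 × 10⁶ m/s
a = v²/r = (3.28 × 10⁶)² / 7.05 × 10⁻¹¹ = 1.53 × 10²³ m/s²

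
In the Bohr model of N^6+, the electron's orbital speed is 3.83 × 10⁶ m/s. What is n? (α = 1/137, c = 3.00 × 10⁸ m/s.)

4

v_n = Zαc/n ⇒ n = Zαc/v = 7 × 0.00730 × 3.00 × 10⁸ / 3.83 × 10⁶ ≈ 4.00
n = 4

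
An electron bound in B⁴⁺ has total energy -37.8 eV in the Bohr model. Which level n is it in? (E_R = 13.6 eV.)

3

E_n = −E_R Z²/n² ⇒ n² = E_R Z²/(−E_n) = 13.6 × 5² / 37.8 ≈ 8.99
n = 3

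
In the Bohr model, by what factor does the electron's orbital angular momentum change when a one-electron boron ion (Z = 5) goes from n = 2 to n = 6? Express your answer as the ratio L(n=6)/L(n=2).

L = nℏ depends only on n, so L ∝ n.
L(n=6)/L(n=2) = (6/2)^1 = 3

3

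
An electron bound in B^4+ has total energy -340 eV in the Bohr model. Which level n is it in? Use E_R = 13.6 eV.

E_n = −E_R Z²/n² ⇒ n² = E_R Z²/(−E_n) = 13.6 × 5² / 340 ≈ 1.00
n = 1

1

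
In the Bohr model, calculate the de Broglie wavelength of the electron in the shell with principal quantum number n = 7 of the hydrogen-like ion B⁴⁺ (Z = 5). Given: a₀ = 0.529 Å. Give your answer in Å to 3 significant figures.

4.65 Å

The Bohr quantisation condition is nλ = 2πr_n.
r_n = n²a₀/Z = 5.18 Å
λ = 2πr_n/n = 2π·5.18/7 = 4.65 Å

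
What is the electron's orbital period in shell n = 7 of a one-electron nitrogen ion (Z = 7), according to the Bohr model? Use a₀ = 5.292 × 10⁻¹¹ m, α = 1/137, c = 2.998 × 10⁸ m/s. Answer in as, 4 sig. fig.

1064 as

r = n²a₀/Z = 7²·5.292 × 10⁻¹¹/7 = 3.704 × 10⁻¹⁰ m
v = Zαc/n = 7·0.007299·2.998 × 10⁸/7 = 2.188 × 10⁶ m/s
T = 2πr/v = 1.064 × 10⁻¹⁵ s = 1064 as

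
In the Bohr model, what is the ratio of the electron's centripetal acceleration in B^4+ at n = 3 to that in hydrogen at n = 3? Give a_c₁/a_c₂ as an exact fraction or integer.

125

a_c ∝ Z^3 · n^-4
a_c₁/a_c₂ = (5/1)^3 · (3/3)^-4 = 125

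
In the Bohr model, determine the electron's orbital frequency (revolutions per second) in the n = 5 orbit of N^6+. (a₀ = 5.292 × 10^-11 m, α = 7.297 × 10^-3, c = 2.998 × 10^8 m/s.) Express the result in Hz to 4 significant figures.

r = n²a₀/Z = 1.890 × 10^-10 m, v = Zαc/n = 3.063 × 10^6 m/s
f = v/(2πr) = 2.579 × 10^15 Hz

2.579 × 10^15 Hz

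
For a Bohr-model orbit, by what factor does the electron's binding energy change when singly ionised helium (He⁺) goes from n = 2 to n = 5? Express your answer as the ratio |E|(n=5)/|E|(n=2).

|E| ∝ Z^2 · n^-2; with Z fixed, |E| ∝ n^-2.
|E|(n=5)/|E|(n=2) = (5/2)^-2 = 4/25

4/25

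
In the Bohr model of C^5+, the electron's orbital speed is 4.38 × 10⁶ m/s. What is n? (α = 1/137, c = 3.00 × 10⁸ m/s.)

3

v_n = Zαc/n ⇒ n = Zαc/v = 6 × 0.00730 × 3.00 × 10⁸ / 4.38 × 10⁶ ≈ 3.00
n = 3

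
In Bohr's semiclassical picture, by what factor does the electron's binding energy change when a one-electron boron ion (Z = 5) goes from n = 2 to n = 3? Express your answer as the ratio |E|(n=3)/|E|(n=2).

4/9

|E| ∝ Z^2 · n^-2; with Z fixed, |E| ∝ n^-2.
|E|(n=3)/|E|(n=2) = (3/2)^-2 = 4/9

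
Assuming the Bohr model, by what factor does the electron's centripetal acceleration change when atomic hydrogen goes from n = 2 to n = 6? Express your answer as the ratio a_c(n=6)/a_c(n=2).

1/81

a_c ∝ Z^3 · n^-4; with Z fixed, a_c ∝ n^-4.
a_c(n=6)/a_c(n=2) = (6/2)^-4 = 1/81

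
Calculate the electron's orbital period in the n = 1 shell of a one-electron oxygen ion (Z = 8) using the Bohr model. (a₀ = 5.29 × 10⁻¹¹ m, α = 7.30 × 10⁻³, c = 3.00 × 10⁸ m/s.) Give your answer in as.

r = n²a₀/Z = 1²·5.29 × 10⁻¹¹/8 = 6.61 × 10⁻¹² m
v = Zαc/n = 8·0.00730·3.00 × 10⁸/1 = 1.75 × 10⁷ m/s
T = 2πr/v = 2.37 × 10⁻¹⁸ s = 2.37 as

2.37 as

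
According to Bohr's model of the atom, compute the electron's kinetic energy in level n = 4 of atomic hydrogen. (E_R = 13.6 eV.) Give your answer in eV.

For a Coulomb orbit the virial theorem gives K = −E_n.
E_n = −E_R·Z²/n², so K = E_R·Z²/n² = 13.6 × 1²/4² = 0.850 eV

0.850 eV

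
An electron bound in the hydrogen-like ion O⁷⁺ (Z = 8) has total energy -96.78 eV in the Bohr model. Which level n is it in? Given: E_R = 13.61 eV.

3

E_n = −E_R Z²/n² ⇒ n² = E_R Z²/(−E_n) = 13.61 × 8² / 96.78 ≈ 9.00
n = 3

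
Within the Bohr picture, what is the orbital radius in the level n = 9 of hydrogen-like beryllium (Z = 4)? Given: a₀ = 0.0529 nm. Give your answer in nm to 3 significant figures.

1.07 nm

r_n = n²a₀/Z = 9² × 0.0529 / 4
    = 81 × 0.0529 / 4 = 1.07 nm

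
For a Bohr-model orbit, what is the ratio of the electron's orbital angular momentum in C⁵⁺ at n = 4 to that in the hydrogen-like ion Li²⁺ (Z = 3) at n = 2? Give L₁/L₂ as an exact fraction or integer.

2

L = nℏ is independent of Z.
L₁/L₂ = n₁/n₂ = 4/2 = 2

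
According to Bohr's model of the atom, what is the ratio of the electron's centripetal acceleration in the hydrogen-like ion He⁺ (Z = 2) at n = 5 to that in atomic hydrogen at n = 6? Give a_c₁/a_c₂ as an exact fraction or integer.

10368/625

a_c ∝ Z^3 · n^-4
a_c₁/a_c₂ = (2/1)^3 · (5/6)^-4 = 10368/625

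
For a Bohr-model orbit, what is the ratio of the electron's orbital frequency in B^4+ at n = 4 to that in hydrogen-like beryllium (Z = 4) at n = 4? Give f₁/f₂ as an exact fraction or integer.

25/16

f ∝ Z^2 · n^-3
f₁/f₂ = (5/4)^2 · (4/4)^-3 = 25/16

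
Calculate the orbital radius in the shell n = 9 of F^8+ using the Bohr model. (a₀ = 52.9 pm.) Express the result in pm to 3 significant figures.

476 pm

r_n = n²a₀/Z = 9² × 52.9 / 9
    = 81 × 52.9 / 9 = 476 pm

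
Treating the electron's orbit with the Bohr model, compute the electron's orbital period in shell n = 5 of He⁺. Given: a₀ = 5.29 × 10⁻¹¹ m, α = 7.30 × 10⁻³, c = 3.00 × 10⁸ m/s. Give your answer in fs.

4.74 fs

r = n²a₀/Z = 5²·5.29 × 10⁻¹¹/2 = 6.61 × 10⁻¹⁰ m
v = Zαc/n = 2·0.00730·3.00 × 10⁸/5 = 8.76 × 10⁵ m/s
T = 2πr/v = 4.74 × 10⁻¹⁵ s = 4.74 fs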